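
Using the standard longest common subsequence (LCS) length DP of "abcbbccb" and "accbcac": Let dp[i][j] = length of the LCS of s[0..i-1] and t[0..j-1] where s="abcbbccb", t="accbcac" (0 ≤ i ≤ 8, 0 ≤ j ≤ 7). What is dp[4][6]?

3

   ''  a  c  c  b  c  a  c
''  0  0  0  0  0  0  0  0
 a  0  1  1  1  1  1  1  1
 b  0  1  1  1  2  2  2  2
 c  0  1  2  2  2  3  3  3
 b  0  1  2  2  3  3  3  3
 b  0  1  2  2  3  3  3  3
 c  0  1  2  3  3  4  4  4
 c  0  1  2  3  3  4  4  5
 b  0  1  2  3  4  4  4  5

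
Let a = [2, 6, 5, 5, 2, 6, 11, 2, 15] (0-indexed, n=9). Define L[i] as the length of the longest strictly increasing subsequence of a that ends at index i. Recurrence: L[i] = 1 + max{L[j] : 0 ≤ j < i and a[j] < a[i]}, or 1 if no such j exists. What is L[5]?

3

   i    0    1    2    3    4    5    6    7    8
a[i]    2    6    5    5    2    6   11    2   15
L[i]    1    2    2    2    1    3    4    1    5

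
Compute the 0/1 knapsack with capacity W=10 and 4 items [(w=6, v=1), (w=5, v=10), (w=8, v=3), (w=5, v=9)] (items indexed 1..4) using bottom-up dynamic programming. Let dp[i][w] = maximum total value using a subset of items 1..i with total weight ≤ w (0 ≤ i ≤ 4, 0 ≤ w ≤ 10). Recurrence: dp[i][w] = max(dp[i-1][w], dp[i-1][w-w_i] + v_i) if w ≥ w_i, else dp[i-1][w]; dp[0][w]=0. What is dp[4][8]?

i\w   0   1   2   3   4   5   6   7   8   9  10
  0   0   0   0   0   0   0   0   0   0   0   0
  1   0   0   0   0   0   0   1   1   1   1   1
  2   0   0   0   0   0  10  10  10  10  10  10
  3   0   0   0   0   0  10  10  10  10  10  10
  4   0   0   0   0   0  10  10  10  10  10  19

10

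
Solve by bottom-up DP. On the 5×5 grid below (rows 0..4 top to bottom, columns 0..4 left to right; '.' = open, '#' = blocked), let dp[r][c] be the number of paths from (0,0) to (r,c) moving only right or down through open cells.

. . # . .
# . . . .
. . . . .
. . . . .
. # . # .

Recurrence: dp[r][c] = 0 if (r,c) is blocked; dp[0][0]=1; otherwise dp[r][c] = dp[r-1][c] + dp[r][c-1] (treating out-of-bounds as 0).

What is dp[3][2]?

r\c   0   1   2   3   4
  0   1   1   0   0   0
  1   0   1   1   1   1
  2   0   1   2   3   4
  3   0   1   3   6  10
  4   0   0   3   0  10

3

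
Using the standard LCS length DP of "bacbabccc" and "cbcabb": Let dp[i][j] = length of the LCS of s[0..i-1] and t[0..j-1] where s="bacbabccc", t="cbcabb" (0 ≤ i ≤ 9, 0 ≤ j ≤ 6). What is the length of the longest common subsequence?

   ''  c  b  c  a  b  b
''  0  0  0  0  0  0  0
 b  0  0  1  1  1  1  1
 a  0  0  1  1  2  2  2
 c  0  1  1  2  2  2  2
 b  0  1  2  2  2  3  3
 a  0  1  2  2  3  3  3
 b  0  1  2  2  3  4  4
 c  0  1  2  3  3  4  4
 c  0  1  2  3  3  4  4
 c  0  1  2  3  3  4  4

4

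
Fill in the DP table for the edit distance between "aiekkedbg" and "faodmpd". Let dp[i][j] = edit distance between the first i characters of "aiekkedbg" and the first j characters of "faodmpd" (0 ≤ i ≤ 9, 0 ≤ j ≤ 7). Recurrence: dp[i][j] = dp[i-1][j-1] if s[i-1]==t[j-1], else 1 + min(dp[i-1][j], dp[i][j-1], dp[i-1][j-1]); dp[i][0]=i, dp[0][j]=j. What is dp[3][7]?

   ''  f  a  o  d  m  p  d
''  0  1  2  3  4  5  6  7
 a  1  1  1  2  3  4  5  6
 i  2  2  2  2  3  4  5  6
 e  3  3  3  3  3  4  5  6
 k  4  4  4  4  4  4  5  6
 k  5  5  5  5  5  5  5  6
 e  6  6  6  6  6  6  6  6
 d  7  7  7  7  6  7  7  6
 b  8  8  8  8  7  7  8  7
 g  9  9  9  9  8  8  8  8

6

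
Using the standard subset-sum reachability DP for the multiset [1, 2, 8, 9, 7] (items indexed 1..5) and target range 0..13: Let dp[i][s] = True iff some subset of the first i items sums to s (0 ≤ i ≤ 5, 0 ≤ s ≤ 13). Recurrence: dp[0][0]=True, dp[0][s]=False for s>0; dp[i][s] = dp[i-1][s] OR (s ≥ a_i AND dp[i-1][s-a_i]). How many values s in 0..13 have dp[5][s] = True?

i\s   0   1   2   3   4   5   6   7   8   9  10  11  12  13
  0   T   F   F   F   F   F   F   F   F   F   F   F   F   F
  1   T   T   F   F   F   F   F   F   F   F   F   F   F   F
  2   T   T   T   T   F   F   F   F   F   F   F   F   F   F
  3   T   T   T   T   F   F   F   F   T   T   T   T   F   F
  4   T   T   T   T   F   F   F   F   T   T   T   T   T   F
  5   T   T   T   T   F   F   F   T   T   T   T   T   T   F

10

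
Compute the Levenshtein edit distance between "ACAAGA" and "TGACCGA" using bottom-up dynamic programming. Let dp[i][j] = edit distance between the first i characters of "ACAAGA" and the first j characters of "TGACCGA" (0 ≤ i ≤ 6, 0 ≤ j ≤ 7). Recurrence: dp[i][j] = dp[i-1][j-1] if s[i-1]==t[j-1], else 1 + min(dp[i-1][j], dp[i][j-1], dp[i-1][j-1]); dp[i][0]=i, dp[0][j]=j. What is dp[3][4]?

3

   ''  T  G  A  C  C  G  A
''  0  1  2  3  4  5  6  7
 A  1  1  2  2  3  4  5  6
 C  2  2  2  3  2  3  4  5
 A  3  3  3  2  3  3  4  4
 A  4  4  4  3  3  4  4  4
 G  5  5  4  4  4  4  4  5
 A  6  6  5  4  5  5  5  4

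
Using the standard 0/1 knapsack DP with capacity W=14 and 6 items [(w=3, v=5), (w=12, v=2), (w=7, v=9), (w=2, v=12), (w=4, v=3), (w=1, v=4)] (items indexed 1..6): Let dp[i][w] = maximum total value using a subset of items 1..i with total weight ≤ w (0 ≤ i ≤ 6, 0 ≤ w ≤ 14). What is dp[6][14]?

i\w   0   1   2   3   4   5   6   7   8   9  10  11  12  13  14
  0   0   0   0   0   0   0   0   0   0   0   0   0   0   0   0
  1   0   0   0   5   5   5   5   5   5   5   5   5   5   5   5
  2   0   0   0   5   5   5   5   5   5   5   5   5   5   5   5
  3   0   0   0   5   5   5   5   9   9   9  14  14  14  14  14
  4   0   0  12  12  12  17  17  17  17  21  21  21  26  26  26
  5   0   0  12  12  12  17  17  17  17  21  21  21  26  26  26
  6   0   4  12  16  16  17  21  21  21  21  25  25  26  30  30

30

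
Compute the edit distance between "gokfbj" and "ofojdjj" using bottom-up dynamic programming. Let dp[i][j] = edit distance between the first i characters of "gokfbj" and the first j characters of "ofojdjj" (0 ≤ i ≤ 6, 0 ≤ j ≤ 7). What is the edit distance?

   ''  o  f  o  j  d  j  j
''  0  1  2  3  4  5  6  7
 g  1  1  2  3  4  5  6  7
 o  2  1  2  2  3  4  5  6
 k  3  2  2  3  3  4  5  6
 f  4  3  2  3  4  4  5  6
 b  5  4  3  3  4  5  5  6
 j  6  5  4  4  3  4  5  5

5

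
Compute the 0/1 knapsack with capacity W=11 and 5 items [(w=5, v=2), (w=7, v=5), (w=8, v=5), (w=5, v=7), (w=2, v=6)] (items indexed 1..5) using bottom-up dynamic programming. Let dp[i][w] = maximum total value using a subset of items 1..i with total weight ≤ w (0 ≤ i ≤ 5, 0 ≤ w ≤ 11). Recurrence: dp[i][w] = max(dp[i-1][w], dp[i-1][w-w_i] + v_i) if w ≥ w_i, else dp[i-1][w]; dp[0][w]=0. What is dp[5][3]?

i\w   0   1   2   3   4   5   6   7   8   9  10  11
  0   0   0   0   0   0   0   0   0   0   0   0   0
  1   0   0   0   0   0   2   2   2   2   2   2   2
  2   0   0   0   0   0   2   2   5   5   5   5   5
  3   0   0   0   0   0   2   2   5   5   5   5   5
  4   0   0   0   0   0   7   7   7   7   7   9   9
  5   0   0   6   6   6   7   7  13  13  13  13  13

6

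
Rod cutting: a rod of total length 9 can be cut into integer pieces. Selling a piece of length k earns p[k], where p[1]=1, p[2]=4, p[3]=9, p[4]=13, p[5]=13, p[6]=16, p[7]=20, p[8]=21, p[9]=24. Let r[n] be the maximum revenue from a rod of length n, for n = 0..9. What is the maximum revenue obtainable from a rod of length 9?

27

   n    0    1    2    3    4    5    6    7    8    9
r[n]    0    1    4    9   13   14   18   22   26   27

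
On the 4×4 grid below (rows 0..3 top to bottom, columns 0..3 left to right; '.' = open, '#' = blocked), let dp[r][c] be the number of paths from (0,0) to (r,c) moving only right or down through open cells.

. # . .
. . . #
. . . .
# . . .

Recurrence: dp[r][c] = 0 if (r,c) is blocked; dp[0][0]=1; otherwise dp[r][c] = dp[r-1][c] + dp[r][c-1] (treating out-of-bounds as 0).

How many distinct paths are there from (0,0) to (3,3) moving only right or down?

r\c   0   1   2   3
  0   1   0   0   0
  1   1   1   1   0
  2   1   2   3   3
  3   0   2   5   8

8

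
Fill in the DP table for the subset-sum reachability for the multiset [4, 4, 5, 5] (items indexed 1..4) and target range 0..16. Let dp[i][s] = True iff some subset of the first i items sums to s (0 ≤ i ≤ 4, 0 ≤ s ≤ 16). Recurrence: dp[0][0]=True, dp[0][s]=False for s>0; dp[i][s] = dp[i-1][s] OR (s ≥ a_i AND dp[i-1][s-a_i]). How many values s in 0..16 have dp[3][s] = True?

6

i\s   0   1   2   3   4   5   6   7   8   9  10  11  12  13  14  15  16
  0   T   F   F   F   F   F   F   F   F   F   F   F   F   F   F   F   F
  1   T   F   F   F   T   F   F   F   F   F   F   F   F   F   F   F   F
  2   T   F   F   F   T   F   F   F   T   F   F   F   F   F   F   F   F
  3   T   F   F   F   T   T   F   F   T   T   F   F   F   T   F   F   F
  4   T   F   F   F   T   T   F   F   T   T   T   F   F   T   T   F   F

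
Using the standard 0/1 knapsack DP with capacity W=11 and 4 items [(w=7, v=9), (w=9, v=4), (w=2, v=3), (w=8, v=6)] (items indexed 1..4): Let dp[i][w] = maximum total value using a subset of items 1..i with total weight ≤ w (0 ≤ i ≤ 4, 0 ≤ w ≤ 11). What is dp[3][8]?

i\w   0   1   2   3   4   5   6   7   8   9  10  11
  0   0   0   0   0   0   0   0   0   0   0   0   0
  1   0   0   0   0   0   0   0   9   9   9   9   9
  2   0   0   0   0   0   0   0   9   9   9   9   9
  3   0   0   3   3   3   3   3   9   9  12  12  12
  4   0   0   3   3   3   3   3   9   9  12  12  12

9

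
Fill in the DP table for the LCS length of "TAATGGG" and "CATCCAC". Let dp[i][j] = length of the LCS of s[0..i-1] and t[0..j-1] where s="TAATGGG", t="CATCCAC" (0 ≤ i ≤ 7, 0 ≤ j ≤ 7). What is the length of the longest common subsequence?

2

   ''  C  A  T  C  C  A  C
''  0  0  0  0  0  0  0  0
 T  0  0  0  1  1  1  1  1
 A  0  0  1  1  1  1  2  2
 A  0  0  1  1  1  1  2  2
 T  0  0  1  2  2  2  2  2
 G  0  0  1  2  2  2  2  2
 G  0  0  1  2  2  2  2  2
 G  0  0  1  2  2  2  2  2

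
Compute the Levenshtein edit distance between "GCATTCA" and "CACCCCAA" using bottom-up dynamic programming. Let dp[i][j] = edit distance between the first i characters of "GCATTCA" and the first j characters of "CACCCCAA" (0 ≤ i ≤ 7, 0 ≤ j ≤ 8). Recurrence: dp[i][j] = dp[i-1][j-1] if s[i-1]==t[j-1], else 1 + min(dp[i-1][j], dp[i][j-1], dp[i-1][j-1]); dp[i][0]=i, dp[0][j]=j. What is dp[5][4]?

3

   ''  C  A  C  C  C  C  A  A
''  0  1  2  3  4  5  6  7  8
 G  1  1  2  3  4  5  6  7  8
 C  2  1  2  2  3  4  5  6  7
 A  3  2  1  2  3  4  5  5  6
 T  4  3  2  2  3  4  5  6  6
 T  5  4  3  3  3  4  5  6  7
 C  6  5  4  3  3  3  4  5  6
 A  7  6  5  4  4  4  4  4  5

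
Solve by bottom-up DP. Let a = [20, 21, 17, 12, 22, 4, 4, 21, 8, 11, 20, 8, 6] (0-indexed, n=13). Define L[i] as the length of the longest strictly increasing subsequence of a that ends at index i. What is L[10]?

   i    0    1    2    3    4    5    6    7    8    9   10   11   12
a[i]   20   21   17   12   22    4    4   21    8   11   20    8    6
L[i]    1    2    1    1    3    1    1    2    2    3    4    2    2

4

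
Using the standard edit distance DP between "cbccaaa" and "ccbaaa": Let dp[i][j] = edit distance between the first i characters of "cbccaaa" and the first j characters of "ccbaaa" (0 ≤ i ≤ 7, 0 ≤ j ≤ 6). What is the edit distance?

   ''  c  c  b  a  a  a
''  0  1  2  3  4  5  6
 c  1  0  1  2  3  4  5
 b  2  1  1  1  2  3  4
 c  3  2  1  2  2  3  4
 c  4  3  2  2  3  3  4
 a  5  4  3  3  2  3  3
 a  6  5  4  4  3  2  3
 a  7  6  5  5  4  3  2

2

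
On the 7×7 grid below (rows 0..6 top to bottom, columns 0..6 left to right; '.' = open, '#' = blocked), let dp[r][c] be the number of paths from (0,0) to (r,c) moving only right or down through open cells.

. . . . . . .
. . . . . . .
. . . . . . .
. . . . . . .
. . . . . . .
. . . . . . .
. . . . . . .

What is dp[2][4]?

15

r\c   0   1   2   3   4   5   6
  0   1   1   1   1   1   1   1
  1   1   2   3   4   5   6   7
  2   1   3   6  10  15  21  28
  3   1   4  10  20  35  56  84
  4   1   5  15  35  70 126 210
  5   1   6  21  56 126 252 462
  6   1   7  28  84 210 462 924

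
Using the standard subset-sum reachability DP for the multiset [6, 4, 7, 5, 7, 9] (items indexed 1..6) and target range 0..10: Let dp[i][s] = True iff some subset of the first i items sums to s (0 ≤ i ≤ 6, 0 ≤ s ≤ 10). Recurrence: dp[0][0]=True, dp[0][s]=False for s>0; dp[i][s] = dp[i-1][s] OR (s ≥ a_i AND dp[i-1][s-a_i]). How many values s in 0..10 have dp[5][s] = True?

i\s   0   1   2   3   4   5   6   7   8   9  10
  0   T   F   F   F   F   F   F   F   F   F   F
  1   T   F   F   F   F   F   T   F   F   F   F
  2   T   F   F   F   T   F   T   F   F   F   T
  3   T   F   F   F   T   F   T   T   F   F   T
  4   T   F   F   F   T   T   T   T   F   T   T
  5   T   F   F   F   T   T   T   T   F   T   T
  6   T   F   F   F   T   T   T   T   F   T   T

7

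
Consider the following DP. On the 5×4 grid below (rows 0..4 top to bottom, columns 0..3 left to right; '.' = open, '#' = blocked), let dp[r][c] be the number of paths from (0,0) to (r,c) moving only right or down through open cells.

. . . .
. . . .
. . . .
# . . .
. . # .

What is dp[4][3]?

r\c   0   1   2   3
  0   1   1   1   1
  1   1   2   3   4
  2   1   3   6  10
  3   0   3   9  19
  4   0   3   0  19

19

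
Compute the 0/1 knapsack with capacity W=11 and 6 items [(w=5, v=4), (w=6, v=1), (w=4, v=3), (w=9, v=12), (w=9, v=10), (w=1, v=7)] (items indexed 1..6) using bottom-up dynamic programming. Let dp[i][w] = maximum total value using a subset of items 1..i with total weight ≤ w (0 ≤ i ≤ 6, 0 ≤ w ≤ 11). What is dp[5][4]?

3

i\w   0   1   2   3   4   5   6   7   8   9  10  11
  0   0   0   0   0   0   0   0   0   0   0   0   0
  1   0   0   0   0   0   4   4   4   4   4   4   4
  2   0   0   0   0   0   4   4   4   4   4   4   5
  3   0   0   0   0   3   4   4   4   4   7   7   7
  4   0   0   0   0   3   4   4   4   4  12  12  12
  5   0   0   0   0   3   4   4   4   4  12  12  12
  6   0   7   7   7   7  10  11  11  11  12  19  19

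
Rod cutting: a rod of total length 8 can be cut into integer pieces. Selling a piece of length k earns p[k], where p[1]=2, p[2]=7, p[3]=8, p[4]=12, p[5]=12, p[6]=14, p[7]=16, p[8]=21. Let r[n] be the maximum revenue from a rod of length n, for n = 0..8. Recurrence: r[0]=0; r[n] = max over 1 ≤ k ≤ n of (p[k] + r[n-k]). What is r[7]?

   n    0    1    2    3    4    5    6    7    8
r[n]    0    2    7    9   14   16   21   23   28

23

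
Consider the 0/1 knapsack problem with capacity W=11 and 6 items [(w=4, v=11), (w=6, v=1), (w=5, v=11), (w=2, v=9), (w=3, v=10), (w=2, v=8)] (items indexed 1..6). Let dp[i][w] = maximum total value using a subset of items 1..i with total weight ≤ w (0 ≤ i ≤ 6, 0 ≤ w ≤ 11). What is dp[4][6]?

i\w   0   1   2   3   4   5   6   7   8   9  10  11
  0   0   0   0   0   0   0   0   0   0   0   0   0
  1   0   0   0   0  11  11  11  11  11  11  11  11
  2   0   0   0   0  11  11  11  11  11  11  12  12
  3   0   0   0   0  11  11  11  11  11  22  22  22
  4   0   0   9   9  11  11  20  20  20  22  22  31
  5   0   0   9  10  11  19  20  21  21  30  30  31
  6   0   0   9  10  17  19  20  27  28  30  30  38

20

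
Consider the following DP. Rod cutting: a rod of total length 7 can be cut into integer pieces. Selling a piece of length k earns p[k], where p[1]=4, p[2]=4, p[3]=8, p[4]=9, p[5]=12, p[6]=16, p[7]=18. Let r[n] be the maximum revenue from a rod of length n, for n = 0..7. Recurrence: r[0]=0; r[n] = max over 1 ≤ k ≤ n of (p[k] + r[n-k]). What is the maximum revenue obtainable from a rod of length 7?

   n    0    1    2    3    4    5    6    7
r[n]    0    4    8   12   16   20   24   28

28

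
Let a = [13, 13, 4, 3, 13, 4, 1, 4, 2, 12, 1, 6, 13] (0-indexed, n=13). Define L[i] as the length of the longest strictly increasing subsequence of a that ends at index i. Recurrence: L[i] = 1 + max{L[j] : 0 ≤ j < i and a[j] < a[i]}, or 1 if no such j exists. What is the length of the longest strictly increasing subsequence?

4

   i    0    1    2    3    4    5    6    7    8    9   10   11   12
a[i]   13   13    4    3   13    4    1    4    2   12    1    6   13
L[i]    1    1    1    1    2    2    1    2    2    3    1    3    4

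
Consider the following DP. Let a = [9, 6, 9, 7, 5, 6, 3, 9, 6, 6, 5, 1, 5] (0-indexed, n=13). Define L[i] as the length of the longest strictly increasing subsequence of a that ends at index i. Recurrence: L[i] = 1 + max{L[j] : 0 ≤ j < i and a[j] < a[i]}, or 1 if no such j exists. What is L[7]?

   i    0    1    2    3    4    5    6    7    8    9   10   11   12
a[i]    9    6    9    7    5    6    3    9    6    6    5    1    5
L[i]    1    1    2    2    1    2    1    3    2    2    2    1    2

3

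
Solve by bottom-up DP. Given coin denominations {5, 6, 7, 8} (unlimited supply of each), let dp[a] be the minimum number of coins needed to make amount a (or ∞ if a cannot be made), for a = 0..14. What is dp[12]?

2

 a  0  1  2  3  4  5  6  7  8  9 10 11 12 13 14
dp  0  -  -  -  -  1  1  1  1  -  2  2  2  2  2
(- denotes ∞ / unreachable)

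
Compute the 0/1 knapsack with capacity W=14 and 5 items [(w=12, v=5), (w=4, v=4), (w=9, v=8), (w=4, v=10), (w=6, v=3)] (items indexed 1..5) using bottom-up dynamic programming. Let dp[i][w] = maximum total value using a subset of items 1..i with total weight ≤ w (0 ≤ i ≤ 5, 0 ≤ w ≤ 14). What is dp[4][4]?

i\w   0   1   2   3   4   5   6   7   8   9  10  11  12  13  14
  0   0   0   0   0   0   0   0   0   0   0   0   0   0   0   0
  1   0   0   0   0   0   0   0   0   0   0   0   0   5   5   5
  2   0   0   0   0   4   4   4   4   4   4   4   4   5   5   5
  3   0   0   0   0   4   4   4   4   4   8   8   8   8  12  12
  4   0   0   0   0  10  10  10  10  14  14  14  14  14  18  18
  5   0   0   0   0  10  10  10  10  14  14  14  14  14  18  18

10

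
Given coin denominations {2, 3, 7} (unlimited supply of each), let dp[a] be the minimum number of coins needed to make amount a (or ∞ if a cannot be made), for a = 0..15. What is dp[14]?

2

 a  0  1  2  3  4  5  6  7  8  9 10 11 12 13 14 15
dp  0  -  1  1  2  2  2  1  3  2  2  3  3  3  2  4
(- denotes ∞ / unreachable)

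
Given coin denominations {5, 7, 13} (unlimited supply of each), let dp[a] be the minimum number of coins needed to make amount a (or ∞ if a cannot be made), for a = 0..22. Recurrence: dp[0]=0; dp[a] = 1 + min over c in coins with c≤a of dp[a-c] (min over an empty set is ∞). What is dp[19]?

 a  0  1  2  3  4  5  6  7  8  9 10 11 12 13 14 15 16 17 18 19 20 21 22
dp  0  -  -  -  -  1  -  1  -  -  2  -  2  1  2  3  -  3  2  3  2  3  4
(- denotes ∞ / unreachable)

3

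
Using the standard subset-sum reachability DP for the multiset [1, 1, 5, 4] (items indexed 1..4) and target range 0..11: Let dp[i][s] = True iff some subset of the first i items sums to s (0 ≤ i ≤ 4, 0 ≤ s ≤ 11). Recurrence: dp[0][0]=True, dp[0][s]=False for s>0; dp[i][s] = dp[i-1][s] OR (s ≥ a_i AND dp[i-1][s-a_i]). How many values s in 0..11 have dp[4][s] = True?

10

i\s   0   1   2   3   4   5   6   7   8   9  10  11
  0   T   F   F   F   F   F   F   F   F   F   F   F
  1   T   T   F   F   F   F   F   F   F   F   F   F
  2   T   T   T   F   F   F   F   F   F   F   F   F
  3   T   T   T   F   F   T   T   T   F   F   F   F
  4   T   T   T   F   T   T   T   T   F   T   T   T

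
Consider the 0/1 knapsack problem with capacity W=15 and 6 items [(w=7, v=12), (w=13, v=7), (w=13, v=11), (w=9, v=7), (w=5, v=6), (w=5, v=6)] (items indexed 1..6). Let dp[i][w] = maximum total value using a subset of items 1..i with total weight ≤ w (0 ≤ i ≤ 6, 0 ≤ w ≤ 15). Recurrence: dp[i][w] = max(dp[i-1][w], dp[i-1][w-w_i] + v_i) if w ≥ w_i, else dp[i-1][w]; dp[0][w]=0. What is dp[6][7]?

i\w   0   1   2   3   4   5   6   7   8   9  10  11  12  13  14  15
  0   0   0   0   0   0   0   0   0   0   0   0   0   0   0   0   0
  1   0   0   0   0   0   0   0  12  12  12  12  12  12  12  12  12
  2   0   0   0   0   0   0   0  12  12  12  12  12  12  12  12  12
  3   0   0   0   0   0   0   0  12  12  12  12  12  12  12  12  12
  4   0   0   0   0   0   0   0  12  12  12  12  12  12  12  12  12
  5   0   0   0   0   0   6   6  12  12  12  12  12  18  18  18  18
  6   0   0   0   0   0   6   6  12  12  12  12  12  18  18  18  18

12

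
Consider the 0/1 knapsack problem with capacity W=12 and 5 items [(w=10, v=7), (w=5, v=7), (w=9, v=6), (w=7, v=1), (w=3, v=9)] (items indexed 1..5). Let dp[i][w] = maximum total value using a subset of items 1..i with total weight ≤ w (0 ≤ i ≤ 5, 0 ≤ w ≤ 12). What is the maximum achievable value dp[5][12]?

i\w   0   1   2   3   4   5   6   7   8   9  10  11  12
  0   0   0   0   0   0   0   0   0   0   0   0   0   0
  1   0   0   0   0   0   0   0   0   0   0   7   7   7
  2   0   0   0   0   0   7   7   7   7   7   7   7   7
  3   0   0   0   0   0   7   7   7   7   7   7   7   7
  4   0   0   0   0   0   7   7   7   7   7   7   7   8
  5   0   0   0   9   9   9   9   9  16  16  16  16  16

16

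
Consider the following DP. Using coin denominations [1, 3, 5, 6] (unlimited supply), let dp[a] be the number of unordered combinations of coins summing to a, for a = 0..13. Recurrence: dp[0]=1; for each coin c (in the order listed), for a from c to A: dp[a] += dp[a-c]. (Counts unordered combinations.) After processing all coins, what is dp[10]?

after  coin     0     1     2     3     4     5     6     7     8     9    10    11    12    13
          1     1     1     1     1     1     1     1     1     1     1     1     1     1     1
          3     1     1     1     2     2     2     3     3     3     4     4     4     5     5
          5     1     1     1     2     2     3     4     4     5     6     7     8     9    10
          6     1     1     1     2     2     3     5     5     6     8     9    11    14    15

9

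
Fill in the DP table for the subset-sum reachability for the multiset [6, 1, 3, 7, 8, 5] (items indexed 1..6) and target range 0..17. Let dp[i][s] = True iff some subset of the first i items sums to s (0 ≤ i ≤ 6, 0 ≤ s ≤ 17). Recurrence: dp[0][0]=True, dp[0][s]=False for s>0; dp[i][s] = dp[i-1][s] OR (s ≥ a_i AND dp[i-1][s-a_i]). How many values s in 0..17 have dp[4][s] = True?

14

i\s   0   1   2   3   4   5   6   7   8   9  10  11  12  13  14  15  16  17
  0   T   F   F   F   F   F   F   F   F   F   F   F   F   F   F   F   F   F
  1   T   F   F   F   F   F   T   F   F   F   F   F   F   F   F   F   F   F
  2   T   T   F   F   F   F   T   T   F   F   F   F   F   F   F   F   F   F
  3   T   T   F   T   T   F   T   T   F   T   T   F   F   F   F   F   F   F
  4   T   T   F   T   T   F   T   T   T   T   T   T   F   T   T   F   T   T
  5   T   T   F   T   T   F   T   T   T   T   T   T   T   T   T   T   T   T
  6   T   T   F   T   T   T   T   T   T   T   T   T   T   T   T   T   T   T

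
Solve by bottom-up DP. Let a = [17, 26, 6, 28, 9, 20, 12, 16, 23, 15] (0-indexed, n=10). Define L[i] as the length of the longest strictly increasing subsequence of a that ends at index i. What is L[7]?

4

   i    0    1    2    3    4    5    6    7    8    9
a[i]   17   26    6   28    9   20   12   16   23   15
L[i]    1    2    1    3    2    3    3    4    5    4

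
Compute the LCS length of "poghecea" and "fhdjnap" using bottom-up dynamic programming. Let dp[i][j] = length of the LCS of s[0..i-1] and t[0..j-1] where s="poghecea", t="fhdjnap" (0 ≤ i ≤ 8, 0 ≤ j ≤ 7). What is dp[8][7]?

2

   ''  f  h  d  j  n  a  p
''  0  0  0  0  0  0  0  0
 p  0  0  0  0  0  0  0  1
 o  0  0  0  0  0  0  0  1
 g  0  0  0  0  0  0  0  1
 h  0  0  1  1  1  1  1  1
 e  0  0  1  1  1  1  1  1
 c  0  0  1  1  1  1  1  1
 e  0  0  1  1  1  1  1  1
 a  0  0  1  1  1  1  2  2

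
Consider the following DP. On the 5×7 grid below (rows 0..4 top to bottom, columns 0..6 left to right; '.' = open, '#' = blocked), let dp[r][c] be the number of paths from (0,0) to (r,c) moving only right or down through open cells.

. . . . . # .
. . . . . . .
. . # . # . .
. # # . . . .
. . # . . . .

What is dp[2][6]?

10

r\c   0   1   2   3   4   5   6
  0   1   1   1   1   1   0   0
  1   1   2   3   4   5   5   5
  2   1   3   0   4   0   5  10
  3   1   0   0   4   4   9  19
  4   1   1   0   4   8  17  36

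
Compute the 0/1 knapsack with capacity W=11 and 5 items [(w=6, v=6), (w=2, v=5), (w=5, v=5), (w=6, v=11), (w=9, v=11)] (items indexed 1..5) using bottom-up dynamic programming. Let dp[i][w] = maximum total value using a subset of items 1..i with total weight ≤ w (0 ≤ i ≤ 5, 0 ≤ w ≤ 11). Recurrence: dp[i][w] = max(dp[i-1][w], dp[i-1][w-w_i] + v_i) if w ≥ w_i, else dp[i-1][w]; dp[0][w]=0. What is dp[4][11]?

16

i\w   0   1   2   3   4   5   6   7   8   9  10  11
  0   0   0   0   0   0   0   0   0   0   0   0   0
  1   0   0   0   0   0   0   6   6   6   6   6   6
  2   0   0   5   5   5   5   6   6  11  11  11  11
  3   0   0   5   5   5   5   6  10  11  11  11  11
  4   0   0   5   5   5   5  11  11  16  16  16  16
  5   0   0   5   5   5   5  11  11  16  16  16  16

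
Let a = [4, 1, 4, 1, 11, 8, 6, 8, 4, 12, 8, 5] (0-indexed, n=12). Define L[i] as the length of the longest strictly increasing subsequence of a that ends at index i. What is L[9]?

   i    0    1    2    3    4    5    6    7    8    9   10   11
a[i]    4    1    4    1   11    8    6    8    4   12    8    5
L[i]    1    1    2    1    3    3    3    4    2    5    4    3

5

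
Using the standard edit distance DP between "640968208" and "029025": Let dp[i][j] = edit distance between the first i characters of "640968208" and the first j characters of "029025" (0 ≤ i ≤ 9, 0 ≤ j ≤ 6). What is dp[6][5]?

5

   ''  0  2  9  0  2  5
''  0  1  2  3  4  5  6
 6  1  1  2  3  4  5  6
 4  2  2  2  3  4  5  6
 0  3  2  3  3  3  4  5
 9  4  3  3  3  4  4  5
 6  5  4  4  4  4  5  5
 8  6  5  5  5  5  5  6
 2  7  6  5  6  6  5  6
 0  8  7  6  6  6  6  6
 8  9  8  7  7  7  7  7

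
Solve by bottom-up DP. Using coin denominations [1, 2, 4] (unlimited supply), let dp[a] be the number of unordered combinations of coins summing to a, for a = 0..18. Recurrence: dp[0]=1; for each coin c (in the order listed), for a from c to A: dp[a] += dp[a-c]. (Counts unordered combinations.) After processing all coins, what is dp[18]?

after  coin     0     1     2     3     4     5     6     7     8     9    10    11    12    13    14    15    16    17    18
          1     1     1     1     1     1     1     1     1     1     1     1     1     1     1     1     1     1     1     1
          2     1     1     2     2     3     3     4     4     5     5     6     6     7     7     8     8     9     9    10
          4     1     1     2     2     4     4     6     6     9     9    12    12    16    16    20    20    25    25    30

30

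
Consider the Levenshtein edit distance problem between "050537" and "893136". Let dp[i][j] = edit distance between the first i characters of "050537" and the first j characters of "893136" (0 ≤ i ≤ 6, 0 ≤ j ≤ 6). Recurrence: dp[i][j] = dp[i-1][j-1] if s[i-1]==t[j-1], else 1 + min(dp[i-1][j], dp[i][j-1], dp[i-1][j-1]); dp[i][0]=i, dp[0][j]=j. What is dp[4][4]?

4

   ''  8  9  3  1  3  6
''  0  1  2  3  4  5  6
 0  1  1  2  3  4  5  6
 5  2  2  2  3  4  5  6
 0  3  3  3  3  4  5  6
 5  4  4  4  4  4  5  6
 3  5  5  5  4  5  4  5
 7  6  6  6  5  5  5  5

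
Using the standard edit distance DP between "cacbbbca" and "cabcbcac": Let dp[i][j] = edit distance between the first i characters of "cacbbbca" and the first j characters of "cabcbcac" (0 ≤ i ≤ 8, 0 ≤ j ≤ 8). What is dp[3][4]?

1

   ''  c  a  b  c  b  c  a  c
''  0  1  2  3  4  5  6  7  8
 c  1  0  1  2  3  4  5  6  7
 a  2  1  0  1  2  3  4  5  6
 c  3  2  1  1  1  2  3  4  5
 b  4  3  2  1  2  1  2  3  4
 b  5  4  3  2  2  2  2  3  4
 b  6  5  4  3  3  2  3  3  4
 c  7  6  5  4  3  3  2  3  3
 a  8  7  6  5  4  4  3  2  3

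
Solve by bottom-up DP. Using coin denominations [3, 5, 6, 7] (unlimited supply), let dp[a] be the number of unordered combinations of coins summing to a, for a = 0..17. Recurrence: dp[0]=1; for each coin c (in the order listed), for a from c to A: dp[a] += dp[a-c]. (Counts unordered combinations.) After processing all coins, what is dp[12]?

4

after  coin     0     1     2     3     4     5     6     7     8     9    10    11    12    13    14    15    16    17
          3     1     0     0     1     0     0     1     0     0     1     0     0     1     0     0     1     0     0
          5     1     0     0     1     0     1     1     0     1     1     1     1     1     1     1     2     1     1
          6     1     0     0     1     0     1     2     0     1     2     1     2     3     1     2     4     2     3
          7     1     0     0     1     0     1     2     1     1     2     2     2     4     3     3     5     4     5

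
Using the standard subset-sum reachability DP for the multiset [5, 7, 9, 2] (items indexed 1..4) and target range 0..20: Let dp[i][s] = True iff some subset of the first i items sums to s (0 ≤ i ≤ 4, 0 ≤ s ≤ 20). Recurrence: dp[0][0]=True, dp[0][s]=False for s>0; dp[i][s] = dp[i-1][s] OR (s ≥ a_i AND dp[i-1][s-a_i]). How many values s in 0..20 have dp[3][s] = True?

7

i\s   0   1   2   3   4   5   6   7   8   9  10  11  12  13  14  15  16  17  18  19  20
  0   T   F   F   F   F   F   F   F   F   F   F   F   F   F   F   F   F   F   F   F   F
  1   T   F   F   F   F   T   F   F   F   F   F   F   F   F   F   F   F   F   F   F   F
  2   T   F   F   F   F   T   F   T   F   F   F   F   T   F   F   F   F   F   F   F   F
  3   T   F   F   F   F   T   F   T   F   T   F   F   T   F   T   F   T   F   F   F   F
  4   T   F   T   F   F   T   F   T   F   T   F   T   T   F   T   F   T   F   T   F   F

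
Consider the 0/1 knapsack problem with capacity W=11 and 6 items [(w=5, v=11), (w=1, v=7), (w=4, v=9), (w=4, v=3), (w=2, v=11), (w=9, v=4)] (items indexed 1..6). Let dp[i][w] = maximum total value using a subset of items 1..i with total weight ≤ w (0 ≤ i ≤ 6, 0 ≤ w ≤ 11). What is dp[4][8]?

18

i\w   0   1   2   3   4   5   6   7   8   9  10  11
  0   0   0   0   0   0   0   0   0   0   0   0   0
  1   0   0   0   0   0  11  11  11  11  11  11  11
  2   0   7   7   7   7  11  18  18  18  18  18  18
  3   0   7   7   7   9  16  18  18  18  20  27  27
  4   0   7   7   7   9  16  18  18  18  20  27  27
  5   0   7  11  18  18  18  20  27  29  29  29  31
  6   0   7  11  18  18  18  20  27  29  29  29  31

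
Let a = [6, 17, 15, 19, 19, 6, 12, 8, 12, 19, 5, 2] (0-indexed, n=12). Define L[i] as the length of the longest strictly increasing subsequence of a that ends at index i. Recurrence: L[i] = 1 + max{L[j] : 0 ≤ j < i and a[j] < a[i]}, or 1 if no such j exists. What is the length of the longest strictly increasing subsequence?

   i    0    1    2    3    4    5    6    7    8    9   10   11
a[i]    6   17   15   19   19    6   12    8   12   19    5    2
L[i]    1    2    2    3    3    1    2    2    3    4    1    1

4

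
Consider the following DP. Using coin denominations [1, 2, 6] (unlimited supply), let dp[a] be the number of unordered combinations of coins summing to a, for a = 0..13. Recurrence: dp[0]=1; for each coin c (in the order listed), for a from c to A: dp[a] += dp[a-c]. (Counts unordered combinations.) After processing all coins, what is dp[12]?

after  coin     0     1     2     3     4     5     6     7     8     9    10    11    12    13
          1     1     1     1     1     1     1     1     1     1     1     1     1     1     1
          2     1     1     2     2     3     3     4     4     5     5     6     6     7     7
          6     1     1     2     2     3     3     5     5     7     7     9     9    12    12

12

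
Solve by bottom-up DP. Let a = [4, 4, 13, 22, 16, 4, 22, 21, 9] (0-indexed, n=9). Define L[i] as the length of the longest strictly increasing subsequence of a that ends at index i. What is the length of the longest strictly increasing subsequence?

   i    0    1    2    3    4    5    6    7    8
a[i]    4    4   13   22   16    4   22   21    9
L[i]    1    1    2    3    3    1    4    4    2

4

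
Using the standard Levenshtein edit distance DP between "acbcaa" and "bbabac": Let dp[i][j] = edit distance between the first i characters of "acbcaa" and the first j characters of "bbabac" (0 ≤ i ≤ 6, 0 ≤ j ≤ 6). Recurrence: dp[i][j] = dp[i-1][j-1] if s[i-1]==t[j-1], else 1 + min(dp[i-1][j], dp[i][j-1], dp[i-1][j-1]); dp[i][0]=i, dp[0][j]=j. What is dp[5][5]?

4

   ''  b  b  a  b  a  c
''  0  1  2  3  4  5  6
 a  1  1  2  2  3  4  5
 c  2  2  2  3  3  4  4
 b  3  2  2  3  3  4  5
 c  4  3  3  3  4  4  4
 a  5  4  4  3  4  4  5
 a  6  5  5  4  4  4  5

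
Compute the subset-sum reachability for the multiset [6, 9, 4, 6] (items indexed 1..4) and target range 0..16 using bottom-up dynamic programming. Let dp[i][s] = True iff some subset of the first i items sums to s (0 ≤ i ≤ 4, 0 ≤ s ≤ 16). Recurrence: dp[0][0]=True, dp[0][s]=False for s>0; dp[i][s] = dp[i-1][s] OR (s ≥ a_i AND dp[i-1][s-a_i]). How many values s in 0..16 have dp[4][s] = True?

i\s   0   1   2   3   4   5   6   7   8   9  10  11  12  13  14  15  16
  0   T   F   F   F   F   F   F   F   F   F   F   F   F   F   F   F   F
  1   T   F   F   F   F   F   T   F   F   F   F   F   F   F   F   F   F
  2   T   F   F   F   F   F   T   F   F   T   F   F   F   F   F   T   F
  3   T   F   F   F   T   F   T   F   F   T   T   F   F   T   F   T   F
  4   T   F   F   F   T   F   T   F   F   T   T   F   T   T   F   T   T

9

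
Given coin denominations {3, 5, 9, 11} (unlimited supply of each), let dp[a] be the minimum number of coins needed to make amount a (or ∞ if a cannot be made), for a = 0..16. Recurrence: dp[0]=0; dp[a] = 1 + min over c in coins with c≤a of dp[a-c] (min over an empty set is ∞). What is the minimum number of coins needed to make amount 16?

2

 a  0  1  2  3  4  5  6  7  8  9 10 11 12 13 14 15 16
dp  0  -  -  1  -  1  2  -  2  1  2  1  2  3  2  3  2
(- denotes ∞ / unreachable)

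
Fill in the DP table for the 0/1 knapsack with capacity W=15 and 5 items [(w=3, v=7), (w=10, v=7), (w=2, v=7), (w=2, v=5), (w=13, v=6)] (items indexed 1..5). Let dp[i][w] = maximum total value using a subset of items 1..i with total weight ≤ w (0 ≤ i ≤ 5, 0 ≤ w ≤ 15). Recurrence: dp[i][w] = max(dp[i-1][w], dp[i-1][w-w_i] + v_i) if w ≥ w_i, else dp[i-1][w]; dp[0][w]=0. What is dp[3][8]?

i\w   0   1   2   3   4   5   6   7   8   9  10  11  12  13  14  15
  0   0   0   0   0   0   0   0   0   0   0   0   0   0   0   0   0
  1   0   0   0   7   7   7   7   7   7   7   7   7   7   7   7   7
  2   0   0   0   7   7   7   7   7   7   7   7   7   7  14  14  14
  3   0   0   7   7   7  14  14  14  14  14  14  14  14  14  14  21
  4   0   0   7   7  12  14  14  19  19  19  19  19  19  19  19  21
  5   0   0   7   7  12  14  14  19  19  19  19  19  19  19  19  21

14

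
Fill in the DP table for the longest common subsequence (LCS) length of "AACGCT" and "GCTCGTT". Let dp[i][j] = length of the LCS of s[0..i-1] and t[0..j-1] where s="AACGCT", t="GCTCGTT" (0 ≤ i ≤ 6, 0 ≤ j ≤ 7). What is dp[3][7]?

   ''  G  C  T  C  G  T  T
''  0  0  0  0  0  0  0  0
 A  0  0  0  0  0  0  0  0
 A  0  0  0  0  0  0  0  0
 C  0  0  1  1  1  1  1  1
 G  0  1  1  1  1  2  2  2
 C  0  1  2  2  2  2  2  2
 T  0  1  2  3  3  3  3  3

1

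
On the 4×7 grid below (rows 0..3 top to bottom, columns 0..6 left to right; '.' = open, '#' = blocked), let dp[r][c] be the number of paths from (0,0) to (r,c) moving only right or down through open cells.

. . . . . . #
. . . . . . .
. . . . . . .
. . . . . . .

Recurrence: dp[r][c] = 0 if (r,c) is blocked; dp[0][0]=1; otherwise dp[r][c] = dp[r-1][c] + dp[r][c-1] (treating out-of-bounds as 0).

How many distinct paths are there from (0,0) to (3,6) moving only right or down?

83

r\c   0   1   2   3   4   5   6
  0   1   1   1   1   1   1   0
  1   1   2   3   4   5   6   6
  2   1   3   6  10  15  21  27
  3   1   4  10  20  35  56  83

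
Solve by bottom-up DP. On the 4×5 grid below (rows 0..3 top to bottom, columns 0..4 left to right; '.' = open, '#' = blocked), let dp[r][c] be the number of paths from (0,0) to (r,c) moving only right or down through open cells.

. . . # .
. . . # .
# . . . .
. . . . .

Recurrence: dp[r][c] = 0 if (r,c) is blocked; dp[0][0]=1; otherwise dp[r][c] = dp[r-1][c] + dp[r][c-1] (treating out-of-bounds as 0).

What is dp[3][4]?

17

r\c   0   1   2   3   4
  0   1   1   1   0   0
  1   1   2   3   0   0
  2   0   2   5   5   5
  3   0   2   7  12  17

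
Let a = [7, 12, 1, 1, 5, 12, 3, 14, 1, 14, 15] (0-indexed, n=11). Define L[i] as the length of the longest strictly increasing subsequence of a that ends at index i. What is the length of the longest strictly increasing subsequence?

   i    0    1    2    3    4    5    6    7    8    9   10
a[i]    7   12    1    1    5   12    3   14    1   14   15
L[i]    1    2    1    1    2    3    2    4    1    4    5

5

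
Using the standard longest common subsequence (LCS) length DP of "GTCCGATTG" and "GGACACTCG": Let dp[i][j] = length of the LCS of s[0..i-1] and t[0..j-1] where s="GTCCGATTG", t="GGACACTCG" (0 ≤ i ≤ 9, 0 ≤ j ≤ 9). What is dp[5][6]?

3

   ''  G  G  A  C  A  C  T  C  G
''  0  0  0  0  0  0  0  0  0  0
 G  0  1  1  1  1  1  1  1  1  1
 T  0  1  1  1  1  1  1  2  2  2
 C  0  1  1  1  2  2  2  2  3  3
 C  0  1  1  1  2  2  3  3  3  3
 G  0  1  2  2  2  2  3  3  3  4
 A  0  1  2  3  3  3  3  3  3  4
 T  0  1  2  3  3  3  3  4  4  4
 T  0  1  2  3  3  3  3  4  4  4
 G  0  1  2  3  3  3  3  4  4  5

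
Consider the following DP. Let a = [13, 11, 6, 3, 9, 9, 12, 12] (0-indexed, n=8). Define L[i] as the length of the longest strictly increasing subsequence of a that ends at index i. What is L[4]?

   i    0    1    2    3    4    5    6    7
a[i]   13   11    6    3    9    9   12   12
L[i]    1    1    1    1    2    2    3    3

2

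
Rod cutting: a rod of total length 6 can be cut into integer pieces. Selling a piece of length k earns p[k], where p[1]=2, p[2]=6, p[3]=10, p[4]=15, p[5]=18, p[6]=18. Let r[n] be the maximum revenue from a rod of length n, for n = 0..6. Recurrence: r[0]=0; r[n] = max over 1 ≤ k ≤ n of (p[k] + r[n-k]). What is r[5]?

   n    0    1    2    3    4    5    6
r[n]    0    2    6   10   15   18   21

18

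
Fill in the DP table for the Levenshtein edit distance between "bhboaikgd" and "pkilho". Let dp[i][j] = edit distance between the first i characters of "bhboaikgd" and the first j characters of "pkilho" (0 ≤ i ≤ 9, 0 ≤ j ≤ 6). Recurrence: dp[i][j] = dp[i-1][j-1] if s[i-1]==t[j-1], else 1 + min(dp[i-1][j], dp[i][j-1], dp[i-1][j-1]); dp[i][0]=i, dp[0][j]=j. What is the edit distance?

8

   ''  p  k  i  l  h  o
''  0  1  2  3  4  5  6
 b  1  1  2  3  4  5  6
 h  2  2  2  3  4  4  5
 b  3  3  3  3  4  5  5
 o  4  4  4  4  4  5  5
 a  5  5  5  5  5  5  6
 i  6  6  6  5  6  6  6
 k  7  7  6  6  6  7  7
 g  8  8  7  7  7  7  8
 d  9  9  8  8  8  8  8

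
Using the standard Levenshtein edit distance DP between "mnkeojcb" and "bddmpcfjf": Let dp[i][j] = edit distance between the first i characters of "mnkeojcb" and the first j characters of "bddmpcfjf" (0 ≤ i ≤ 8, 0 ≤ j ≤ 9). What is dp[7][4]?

   ''  b  d  d  m  p  c  f  j  f
''  0  1  2  3  4  5  6  7  8  9
 m  1  1  2  3  3  4  5  6  7  8
 n  2  2  2  3  4  4  5  6  7  8
 k  3  3  3  3  4  5  5  6  7  8
 e  4  4  4  4  4  5  6  6  7  8
 o  5  5  5  5  5  5  6  7  7  8
 j  6  6  6  6  6  6  6  7  7  8
 c  7  7  7  7  7  7  6  7  8  8
 b  8  7  8  8  8  8  7  7  8  9

7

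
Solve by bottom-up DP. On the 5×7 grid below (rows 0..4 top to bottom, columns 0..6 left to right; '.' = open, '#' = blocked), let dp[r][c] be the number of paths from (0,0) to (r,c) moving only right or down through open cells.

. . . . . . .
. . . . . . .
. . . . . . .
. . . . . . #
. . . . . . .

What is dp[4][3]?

35

r\c   0   1   2   3   4   5   6
  0   1   1   1   1   1   1   1
  1   1   2   3   4   5   6   7
  2   1   3   6  10  15  21  28
  3   1   4  10  20  35  56   0
  4   1   5  15  35  70 126 126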